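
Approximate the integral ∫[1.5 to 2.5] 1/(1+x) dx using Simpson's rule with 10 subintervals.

f(x) = 1/(1+x)
a = 1.5, b = 2.5, n = 10
h = (b - a)/n = 0.100000

Simpson's rule: (h/3)[f(x₀) + 4f(x₁) + 2f(x₂) + ... + f(xₙ)]

x_0 = 1.5000, f(x_0) = 0.400000, coefficient = 1
x_1 = 1.6000, f(x_1) = 0.384615, coefficient = 4
x_2 = 1.7000, f(x_2) = 0.370370, coefficient = 2
x_3 = 1.8000, f(x_3) = 0.357143, coefficient = 4
x_4 = 1.9000, f(x_4) = 0.344828, coefficient = 2
x_5 = 2.0000, f(x_5) = 0.333333, coefficient = 4
x_6 = 2.1000, f(x_6) = 0.322581, coefficient = 2
x_7 = 2.2000, f(x_7) = 0.312500, coefficient = 4
x_8 = 2.3000, f(x_8) = 0.303030, coefficient = 2
x_9 = 2.4000, f(x_9) = 0.294118, coefficient = 4
x_10 = 2.5000, f(x_10) = 0.285714, coefficient = 1

I ≈ (0.100000/3) × 10.094169 = 0.336472
Exact value: 0.336472
Error: 0.000000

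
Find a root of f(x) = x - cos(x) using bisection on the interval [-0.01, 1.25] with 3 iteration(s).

f(x) = x - cos(x)
Initial interval: [-0.01, 1.25]

Iteration 1:
  c_1 = (-0.010000 + 1.250000)/2 = 0.620000
  f(c_1) = f(0.620000) = -0.193878
  f(a) × f(c) ≥ 0, new interval: [0.620000, 1.250000]
Iteration 2:
  c_2 = (0.620000 + 1.250000)/2 = 0.935000
  f(c_2) = f(0.935000) = 0.341182
  f(a) × f(c) < 0, new interval: [0.620000, 0.935000]
Iteration 3:
  c_3 = (0.620000 + 0.935000)/2 = 0.777500
  f(c_3) = f(0.777500) = 0.064830
  f(a) × f(c) < 0, new interval: [0.620000, 0.777500]

After 3 iteration(s), the approximation is c_3 = 0.777500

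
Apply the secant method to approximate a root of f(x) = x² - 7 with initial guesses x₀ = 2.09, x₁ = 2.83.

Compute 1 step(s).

f(x) = x² - 7
x₀ = 2.09, x₁ = 2.83

Secant formula: x_{n+1} = x_n - f(x_n)(x_n - x_{n-1})/(f(x_n) - f(x_{n-1}))

Iteration 1:
  f(2.090000) = -2.631900
  f(2.830000) = 1.008900
  x_2 = 2.830000 - 1.008900×(2.830000 - 2.090000)/(1.008900 - (-2.631900))
       = 2.624939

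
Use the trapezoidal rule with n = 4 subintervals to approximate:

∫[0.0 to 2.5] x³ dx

f(x) = x³
a = 0.0, b = 2.5, n = 4
h = (b - a)/n = 0.625000

Trapezoidal rule: (h/2)[f(x₀) + 2f(x₁) + 2f(x₂) + ... + f(xₙ)]

x_0 = 0.0000, f(x_0) = 0.000000, coefficient = 1
x_1 = 0.6250, f(x_1) = 0.244141, coefficient = 2
x_2 = 1.2500, f(x_2) = 1.953125, coefficient = 2
x_3 = 1.8750, f(x_3) = 6.591797, coefficient = 2
x_4 = 2.5000, f(x_4) = 15.625000, coefficient = 1

I ≈ (0.625000/2) × 33.203125 = 10.375977
Exact value: 9.765625
Error: 0.610352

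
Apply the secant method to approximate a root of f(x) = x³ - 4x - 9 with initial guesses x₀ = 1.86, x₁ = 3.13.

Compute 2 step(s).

f(x) = x³ - 4x - 9
x₀ = 1.86, x₁ = 3.13

Secant formula: x_{n+1} = x_n - f(x_n)(x_n - x_{n-1})/(f(x_n) - f(x_{n-1}))

Iteration 1:
  f(1.860000) = -10.005144
  f(3.130000) = 9.144297
  x_2 = 3.130000 - 9.144297×(3.130000 - 1.860000)/(9.144297 - (-10.005144))
       = 2.523546
Iteration 2:
  f(3.130000) = 9.144297
  f(2.523546) = -3.023527
  x_3 = 2.523546 - (-3.023527)×(2.523546 - 3.130000)/(-3.023527 - 9.144297)
       = 2.674241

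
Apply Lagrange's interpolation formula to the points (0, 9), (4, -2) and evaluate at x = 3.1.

Lagrange interpolation formula:
P(x) = Σ yᵢ × Lᵢ(x)
where Lᵢ(x) = Π_{j≠i} (x - xⱼ)/(xᵢ - xⱼ)

L_0(3.1) = (3.1 - 4)/(0 - 4) = 0.225000
L_1(3.1) = (3.1 - 0)/(4 - 0) = 0.775000

P(3.1) = 9×L_0(3.1) + (-2)×L_1(3.1)
P(3.1) = 0.475000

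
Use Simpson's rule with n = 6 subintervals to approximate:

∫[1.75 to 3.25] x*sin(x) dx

f(x) = x*sin(x)
a = 1.75, b = 3.25, n = 6
h = (b - a)/n = 0.250000

Simpson's rule: (h/3)[f(x₀) + 4f(x₁) + 2f(x₂) + ... + f(xₙ)]

x_0 = 1.7500, f(x_0) = 1.721975, coefficient = 1
x_1 = 2.0000, f(x_1) = 1.818595, coefficient = 4
x_2 = 2.2500, f(x_2) = 1.750665, coefficient = 2
x_3 = 2.5000, f(x_3) = 1.496180, coefficient = 4
x_4 = 2.7500, f(x_4) = 1.049568, coefficient = 2
x_5 = 3.0000, f(x_5) = 0.423360, coefficient = 4
x_6 = 3.2500, f(x_6) = -0.351634, coefficient = 1

I ≈ (0.250000/3) × 21.923347 = 1.826946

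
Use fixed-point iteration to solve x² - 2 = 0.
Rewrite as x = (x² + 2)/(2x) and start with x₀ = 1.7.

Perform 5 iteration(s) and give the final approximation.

Equation: x² - 2 = 0
Fixed-point form: x = (x² + 2)/(2x)
x₀ = 1.7

x_1 = g(1.700000) = 1.438235
x_2 = g(1.438235) = 1.414414
x_3 = g(1.414414) = 1.414214
x_4 = g(1.414214) = 1.414214
x_5 = g(1.414214) = 1.414214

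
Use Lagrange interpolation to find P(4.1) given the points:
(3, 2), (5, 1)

Lagrange interpolation formula:
P(x) = Σ yᵢ × Lᵢ(x)
where Lᵢ(x) = Π_{j≠i} (x - xⱼ)/(xᵢ - xⱼ)

L_0(4.1) = (4.1 - 5)/(3 - 5) = 0.450000
L_1(4.1) = (4.1 - 3)/(5 - 3) = 0.550000

P(4.1) = 2×L_0(4.1) + 1×L_1(4.1)
P(4.1) = 1.450000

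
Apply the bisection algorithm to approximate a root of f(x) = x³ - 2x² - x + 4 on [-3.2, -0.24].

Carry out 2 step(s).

f(x) = x³ - 2x² - x + 4
Initial interval: [-3.2, -0.24]

Iteration 1:
  c_1 = (-3.200000 + (-0.240000))/2 = -1.720000
  f(c_1) = f(-1.720000) = -5.285248
  f(a) × f(c) ≥ 0, new interval: [-1.720000, -0.240000]
Iteration 2:
  c_2 = (-1.720000 + (-0.240000))/2 = -0.980000
  f(c_2) = f(-0.980000) = 2.118008
  f(a) × f(c) < 0, new interval: [-1.720000, -0.980000]

After 2 iteration(s), the approximation is c_2 = -0.980000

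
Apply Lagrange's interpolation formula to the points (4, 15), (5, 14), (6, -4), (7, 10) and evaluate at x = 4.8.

Lagrange interpolation formula:
P(x) = Σ yᵢ × Lᵢ(x)
where Lᵢ(x) = Π_{j≠i} (x - xⱼ)/(xᵢ - xⱼ)

L_0(4.8) = (4.8 - 5)/(4 - 5) × (4.8 - 6)/(4 - 6) × (4.8 - 7)/(4 - 7) = 0.088000
L_1(4.8) = (4.8 - 4)/(5 - 4) × (4.8 - 6)/(5 - 6) × (4.8 - 7)/(5 - 7) = 1.056000
L_2(4.8) = (4.8 - 4)/(6 - 4) × (4.8 - 5)/(6 - 5) × (4.8 - 7)/(6 - 7) = -0.176000
L_3(4.8) = (4.8 - 4)/(7 - 4) × (4.8 - 5)/(7 - 5) × (4.8 - 6)/(7 - 6) = 0.032000

P(4.8) = 15×L_0(4.8) + 14×L_1(4.8) + (-4)×L_2(4.8) + 10×L_3(4.8)
P(4.8) = 17.128000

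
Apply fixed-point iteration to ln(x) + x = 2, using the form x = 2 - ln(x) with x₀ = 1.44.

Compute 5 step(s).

Equation: ln(x) + x = 2
Fixed-point form: x = 2 - ln(x)
x₀ = 1.44

x_1 = g(1.440000) = 1.635357
x_2 = g(1.635357) = 1.508139
x_3 = g(1.508139) = 1.589124
x_4 = g(1.589124) = 1.536817
x_5 = g(1.536817) = 1.570286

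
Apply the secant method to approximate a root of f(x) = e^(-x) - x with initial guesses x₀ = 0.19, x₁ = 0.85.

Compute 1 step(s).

f(x) = e^(-x) - x
x₀ = 0.19, x₁ = 0.85

Secant formula: x_{n+1} = x_n - f(x_n)(x_n - x_{n-1})/(f(x_n) - f(x_{n-1}))

Iteration 1:
  f(0.190000) = 0.636959
  f(0.850000) = -0.422585
  x_2 = 0.850000 - (-0.422585)×(0.850000 - 0.190000)/(-0.422585 - 0.636959)
       = 0.586768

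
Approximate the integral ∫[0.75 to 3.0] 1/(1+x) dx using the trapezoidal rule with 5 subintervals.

f(x) = 1/(1+x)
a = 0.75, b = 3.0, n = 5
h = (b - a)/n = 0.450000

Trapezoidal rule: (h/2)[f(x₀) + 2f(x₁) + 2f(x₂) + ... + f(xₙ)]

x_0 = 0.7500, f(x_0) = 0.571429, coefficient = 1
x_1 = 1.2000, f(x_1) = 0.454545, coefficient = 2
x_2 = 1.6500, f(x_2) = 0.377358, coefficient = 2
x_3 = 2.1000, f(x_3) = 0.322581, coefficient = 2
x_4 = 2.5500, f(x_4) = 0.281690, coefficient = 2
x_5 = 3.0000, f(x_5) = 0.250000, coefficient = 1

I ≈ (0.450000/2) × 3.693778 = 0.831100
Exact value: 0.826679
Error: 0.004421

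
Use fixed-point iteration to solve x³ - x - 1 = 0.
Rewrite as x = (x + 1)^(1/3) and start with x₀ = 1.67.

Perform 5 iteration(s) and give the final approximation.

Equation: x³ - x - 1 = 0
Fixed-point form: x = (x + 1)^(1/3)
x₀ = 1.67

x_1 = g(1.670000) = 1.387300
x_2 = g(1.387300) = 1.336500
x_3 = g(1.336500) = 1.326952
x_4 = g(1.326952) = 1.325142
x_5 = g(1.325142) = 1.324799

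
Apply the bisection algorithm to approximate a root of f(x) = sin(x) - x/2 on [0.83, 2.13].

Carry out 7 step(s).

f(x) = sin(x) - x/2
Initial interval: [0.83, 2.13]

Iteration 1:
  c_1 = (0.830000 + 2.130000)/2 = 1.480000
  f(c_1) = f(1.480000) = 0.255881
  f(a) × f(c) ≥ 0, new interval: [1.480000, 2.130000]
Iteration 2:
  c_2 = (1.480000 + 2.130000)/2 = 1.805000
  f(c_2) = f(1.805000) = 0.070199
  f(a) × f(c) ≥ 0, new interval: [1.805000, 2.130000]
Iteration 3:
  c_3 = (1.805000 + 2.130000)/2 = 1.967500
  f(c_3) = f(1.967500) = -0.061410
  f(a) × f(c) < 0, new interval: [1.805000, 1.967500]
Iteration 4:
  c_4 = (1.805000 + 1.967500)/2 = 1.886250
  f(c_4) = f(1.886250) = 0.007531
  f(a) × f(c) ≥ 0, new interval: [1.886250, 1.967500]
Iteration 5:
  c_5 = (1.886250 + 1.967500)/2 = 1.926875
  f(c_5) = f(1.926875) = -0.026166
  f(a) × f(c) < 0, new interval: [1.886250, 1.926875]
Iteration 6:
  c_6 = (1.886250 + 1.926875)/2 = 1.906562
  f(c_6) = f(1.906562) = -0.009123
  f(a) × f(c) < 0, new interval: [1.886250, 1.906562]
Iteration 7:
  c_7 = (1.886250 + 1.906562)/2 = 1.896406
  f(c_7) = f(1.896406) = -0.000747
  f(a) × f(c) < 0, new interval: [1.886250, 1.896406]

After 7 iteration(s), the approximation is c_7 = 1.896406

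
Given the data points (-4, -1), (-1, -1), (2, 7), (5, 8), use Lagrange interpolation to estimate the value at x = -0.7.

Lagrange interpolation formula:
P(x) = Σ yᵢ × Lᵢ(x)
where Lᵢ(x) = Π_{j≠i} (x - xⱼ)/(xᵢ - xⱼ)

L_0(-0.7) = (-0.7 - (-1))/(-4 - (-1)) × (-0.7 - 2)/(-4 - 2) × (-0.7 - 5)/(-4 - 5) = -0.028500
L_1(-0.7) = (-0.7 - (-4))/(-1 - (-4)) × (-0.7 - 2)/(-1 - 2) × (-0.7 - 5)/(-1 - 5) = 0.940500
L_2(-0.7) = (-0.7 - (-4))/(2 - (-4)) × (-0.7 - (-1))/(2 - (-1)) × (-0.7 - 5)/(2 - 5) = 0.104500
L_3(-0.7) = (-0.7 - (-4))/(5 - (-4)) × (-0.7 - (-1))/(5 - (-1)) × (-0.7 - 2)/(5 - 2) = -0.016500

P(-0.7) = (-1)×L_0(-0.7) + (-1)×L_1(-0.7) + 7×L_2(-0.7) + 8×L_3(-0.7)
P(-0.7) = -0.312500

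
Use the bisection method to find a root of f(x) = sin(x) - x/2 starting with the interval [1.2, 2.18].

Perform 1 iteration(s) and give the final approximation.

f(x) = sin(x) - x/2
Initial interval: [1.2, 2.18]

Iteration 1:
  c_1 = (1.200000 + 2.180000)/2 = 1.690000
  f(c_1) = f(1.690000) = 0.147904
  f(a) × f(c) ≥ 0, new interval: [1.690000, 2.180000]

After 1 iteration(s), the approximation is c_1 = 1.690000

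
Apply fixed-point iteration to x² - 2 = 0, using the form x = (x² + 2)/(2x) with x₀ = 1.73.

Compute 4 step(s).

Equation: x² - 2 = 0
Fixed-point form: x = (x² + 2)/(2x)
x₀ = 1.73

x_1 = g(1.730000) = 1.443035
x_2 = g(1.443035) = 1.414501
x_3 = g(1.414501) = 1.414214
x_4 = g(1.414214) = 1.414214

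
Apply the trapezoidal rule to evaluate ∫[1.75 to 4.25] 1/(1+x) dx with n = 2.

f(x) = 1/(1+x)
a = 1.75, b = 4.25, n = 2
h = (b - a)/n = 1.250000

Trapezoidal rule: (h/2)[f(x₀) + 2f(x₁) + 2f(x₂) + ... + f(xₙ)]

x_0 = 1.7500, f(x_0) = 0.363636, coefficient = 1
x_1 = 3.0000, f(x_1) = 0.250000, coefficient = 2
x_2 = 4.2500, f(x_2) = 0.190476, coefficient = 1

I ≈ (1.250000/2) × 1.054113 = 0.658820
Exact value: 0.646627
Error: 0.012193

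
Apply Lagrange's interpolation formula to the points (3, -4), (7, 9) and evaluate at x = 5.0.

Lagrange interpolation formula:
P(x) = Σ yᵢ × Lᵢ(x)
where Lᵢ(x) = Π_{j≠i} (x - xⱼ)/(xᵢ - xⱼ)

L_0(5.0) = (5.0 - 7)/(3 - 7) = 0.500000
L_1(5.0) = (5.0 - 3)/(7 - 3) = 0.500000

P(5.0) = (-4)×L_0(5.0) + 9×L_1(5.0)
P(5.0) = 2.500000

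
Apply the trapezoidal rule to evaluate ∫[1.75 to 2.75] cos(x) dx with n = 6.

f(x) = cos(x)
a = 1.75, b = 2.75, n = 6
h = (b - a)/n = 0.166667

Trapezoidal rule: (h/2)[f(x₀) + 2f(x₁) + 2f(x₂) + ... + f(xₙ)]

x_0 = 1.7500, f(x_0) = -0.178246, coefficient = 1
x_1 = 1.9167, f(x_1) = -0.339016, coefficient = 2
x_2 = 2.0833, f(x_2) = -0.490390, coefficient = 2
x_3 = 2.2500, f(x_3) = -0.628174, coefficient = 2
x_4 = 2.4167, f(x_4) = -0.748549, coefficient = 2
x_5 = 2.5833, f(x_5) = -0.848178, coefficient = 2
x_6 = 2.7500, f(x_6) = -0.924302, coefficient = 1

I ≈ (0.166667/2) × -7.211160 = -0.600930
Exact value: -0.602325
Error: 0.001395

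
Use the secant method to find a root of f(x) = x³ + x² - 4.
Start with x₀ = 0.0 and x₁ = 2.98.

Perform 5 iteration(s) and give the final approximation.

f(x) = x³ + x² - 4
x₀ = 0.0, x₁ = 2.98

Secant formula: x_{n+1} = x_n - f(x_n)(x_n - x_{n-1})/(f(x_n) - f(x_{n-1}))

Iteration 1:
  f(0.000000) = -4.000000
  f(2.980000) = 31.343992
  x_2 = 2.980000 - 31.343992×(2.980000 - 0.000000)/(31.343992 - (-4.000000))
       = 0.337257
Iteration 2:
  f(2.980000) = 31.343992
  f(0.337257) = -3.847898
  x_3 = 0.337257 - (-3.847898)×(0.337257 - 2.980000)/(-3.847898 - 31.343992)
       = 0.626216
Iteration 3:
  f(0.337257) = -3.847898
  f(0.626216) = -3.362286
  x_4 = 0.626216 - (-3.362286)×(0.626216 - 0.337257)/(-3.362286 - (-3.847898))
       = 2.626915
Iteration 4:
  f(0.626216) = -3.362286
  f(2.626915) = 21.028179
  x_5 = 2.626915 - 21.028179×(2.626915 - 0.626216)/(21.028179 - (-3.362286))
       = 0.902017
Iteration 5:
  f(2.626915) = 21.028179
  f(0.902017) = -2.452454
  x_6 = 0.902017 - (-2.452454)×(0.902017 - 2.626915)/(-2.452454 - 21.028179)
       = 1.082175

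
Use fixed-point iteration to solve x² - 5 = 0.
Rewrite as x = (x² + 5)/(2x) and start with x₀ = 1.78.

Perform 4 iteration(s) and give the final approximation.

Equation: x² - 5 = 0
Fixed-point form: x = (x² + 5)/(2x)
x₀ = 1.78

x_1 = g(1.780000) = 2.294494
x_2 = g(2.294494) = 2.236812
x_3 = g(2.236812) = 2.236068
x_4 = g(2.236068) = 2.236068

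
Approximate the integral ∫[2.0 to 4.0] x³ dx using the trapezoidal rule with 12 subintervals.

f(x) = x³
a = 2.0, b = 4.0, n = 12
h = (b - a)/n = 0.166667

Trapezoidal rule: (h/2)[f(x₀) + 2f(x₁) + 2f(x₂) + ... + f(xₙ)]

x_0 = 2.0000, f(x_0) = 8.000000, coefficient = 1
x_1 = 2.1667, f(x_1) = 10.171296, coefficient = 2
x_2 = 2.3333, f(x_2) = 12.703704, coefficient = 2
x_3 = 2.5000, f(x_3) = 15.625000, coefficient = 2
x_4 = 2.6667, f(x_4) = 18.962963, coefficient = 2
x_5 = 2.8333, f(x_5) = 22.745370, coefficient = 2
x_6 = 3.0000, f(x_6) = 27.000000, coefficient = 2
x_7 = 3.1667, f(x_7) = 31.754630, coefficient = 2
x_8 = 3.3333, f(x_8) = 37.037037, coefficient = 2
x_9 = 3.5000, f(x_9) = 42.875000, coefficient = 2
x_10 = 3.6667, f(x_10) = 49.296296, coefficient = 2
x_11 = 3.8333, f(x_11) = 56.328704, coefficient = 2
x_12 = 4.0000, f(x_12) = 64.000000, coefficient = 1

I ≈ (0.166667/2) × 721.000000 = 60.083333
Exact value: 60.000000
Error: 0.083333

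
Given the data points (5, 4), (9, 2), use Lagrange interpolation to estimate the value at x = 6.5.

Lagrange interpolation formula:
P(x) = Σ yᵢ × Lᵢ(x)
where Lᵢ(x) = Π_{j≠i} (x - xⱼ)/(xᵢ - xⱼ)

L_0(6.5) = (6.5 - 9)/(5 - 9) = 0.625000
L_1(6.5) = (6.5 - 5)/(9 - 5) = 0.375000

P(6.5) = 4×L_0(6.5) + 2×L_1(6.5)
P(6.5) = 3.250000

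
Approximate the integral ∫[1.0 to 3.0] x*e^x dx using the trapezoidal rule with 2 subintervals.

f(x) = x*e^x
a = 1.0, b = 3.0, n = 2
h = (b - a)/n = 1.000000

Trapezoidal rule: (h/2)[f(x₀) + 2f(x₁) + 2f(x₂) + ... + f(xₙ)]

x_0 = 1.0000, f(x_0) = 2.718282, coefficient = 1
x_1 = 2.0000, f(x_1) = 14.778112, coefficient = 2
x_2 = 3.0000, f(x_2) = 60.256611, coefficient = 1

I ≈ (1.000000/2) × 92.531117 = 46.265558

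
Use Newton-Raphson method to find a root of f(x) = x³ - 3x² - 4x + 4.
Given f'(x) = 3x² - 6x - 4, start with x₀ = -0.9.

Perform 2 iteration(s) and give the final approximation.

f(x) = x³ - 3x² - 4x + 4
f'(x) = 3x² - 6x - 4
x₀ = -0.9

Newton-Raphson formula: x_{n+1} = x_n - f(x_n)/f'(x_n)

Iteration 1:
  f(-0.900000) = 4.441000
  f'(-0.900000) = 3.830000
  x_1 = -0.900000 - 4.441000/3.830000 = -2.059530
Iteration 2:
  f(-2.059530) = -9.222706
  f'(-2.059530) = 21.082172
  x_2 = -2.059530 - (-9.222706)/21.082172 = -1.622065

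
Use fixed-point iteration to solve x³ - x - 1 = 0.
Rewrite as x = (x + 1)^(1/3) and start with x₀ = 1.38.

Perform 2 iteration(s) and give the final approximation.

Equation: x³ - x - 1 = 0
Fixed-point form: x = (x + 1)^(1/3)
x₀ = 1.38

x_1 = g(1.380000) = 1.335136
x_2 = g(1.335136) = 1.326694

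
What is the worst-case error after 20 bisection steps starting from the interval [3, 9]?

Bisection error bound: |error| ≤ (b-a)/2^n
|error| ≤ (9 - 3)/2^20 = 6/2^20
|error| ≤ 0.0000057220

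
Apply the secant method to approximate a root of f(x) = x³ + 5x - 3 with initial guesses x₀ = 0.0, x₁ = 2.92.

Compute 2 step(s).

f(x) = x³ + 5x - 3
x₀ = 0.0, x₁ = 2.92

Secant formula: x_{n+1} = x_n - f(x_n)(x_n - x_{n-1})/(f(x_n) - f(x_{n-1}))

Iteration 1:
  f(0.000000) = -3.000000
  f(2.920000) = 36.497088
  x_2 = 2.920000 - 36.497088×(2.920000 - 0.000000)/(36.497088 - (-3.000000))
       = 0.221789
Iteration 2:
  f(2.920000) = 36.497088
  f(0.221789) = -1.880148
  x_3 = 0.221789 - (-1.880148)×(0.221789 - 2.920000)/(-1.880148 - 36.497088)
       = 0.353977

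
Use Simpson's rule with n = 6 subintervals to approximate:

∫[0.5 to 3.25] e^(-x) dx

f(x) = e^(-x)
a = 0.5, b = 3.25, n = 6
h = (b - a)/n = 0.458333

Simpson's rule: (h/3)[f(x₀) + 4f(x₁) + 2f(x₂) + ... + f(xₙ)]

x_0 = 0.5000, f(x_0) = 0.606531, coefficient = 1
x_1 = 0.9583, f(x_1) = 0.383532, coefficient = 4
x_2 = 1.4167, f(x_2) = 0.242521, coefficient = 2
x_3 = 1.8750, f(x_3) = 0.153355, coefficient = 4
x_4 = 2.3333, f(x_4) = 0.096972, coefficient = 2
x_5 = 2.7917, f(x_5) = 0.061319, coefficient = 4
x_6 = 3.2500, f(x_6) = 0.038774, coefficient = 1

I ≈ (0.458333/3) × 3.717113 = 0.567892
Exact value: 0.567756
Error: 0.000136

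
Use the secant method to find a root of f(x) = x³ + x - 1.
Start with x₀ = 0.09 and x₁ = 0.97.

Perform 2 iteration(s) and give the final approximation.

f(x) = x³ + x - 1
x₀ = 0.09, x₁ = 0.97

Secant formula: x_{n+1} = x_n - f(x_n)(x_n - x_{n-1})/(f(x_n) - f(x_{n-1}))

Iteration 1:
  f(0.090000) = -0.909271
  f(0.970000) = 0.882673
  x_2 = 0.970000 - 0.882673×(0.970000 - 0.090000)/(0.882673 - (-0.909271))
       = 0.536531
Iteration 2:
  f(0.970000) = 0.882673
  f(0.536531) = -0.309020
  x_3 = 0.536531 - (-0.309020)×(0.536531 - 0.970000)/(-0.309020 - 0.882673)
       = 0.648935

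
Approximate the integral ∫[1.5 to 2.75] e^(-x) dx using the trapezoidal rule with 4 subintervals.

f(x) = e^(-x)
a = 1.5, b = 2.75, n = 4
h = (b - a)/n = 0.312500

Trapezoidal rule: (h/2)[f(x₀) + 2f(x₁) + 2f(x₂) + ... + f(xₙ)]

x_0 = 1.5000, f(x_0) = 0.223130, coefficient = 1
x_1 = 1.8125, f(x_1) = 0.163246, coefficient = 2
x_2 = 2.1250, f(x_2) = 0.119433, coefficient = 2
x_3 = 2.4375, f(x_3) = 0.087379, coefficient = 2
x_4 = 2.7500, f(x_4) = 0.063928, coefficient = 1

I ≈ (0.312500/2) × 1.027173 = 0.160496
Exact value: 0.159202
Error: 0.001293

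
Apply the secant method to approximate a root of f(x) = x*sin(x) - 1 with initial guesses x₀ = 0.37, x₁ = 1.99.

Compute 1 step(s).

f(x) = x*sin(x) - 1
x₀ = 0.37, x₁ = 1.99

Secant formula: x_{n+1} = x_n - f(x_n)(x_n - x_{n-1})/(f(x_n) - f(x_{n-1}))

Iteration 1:
  f(0.370000) = -0.866202
  f(1.990000) = 0.817693
  x_2 = 1.990000 - 0.817693×(1.990000 - 0.370000)/(0.817693 - (-0.866202))
       = 1.203335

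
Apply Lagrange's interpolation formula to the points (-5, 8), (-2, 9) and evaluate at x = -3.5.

Lagrange interpolation formula:
P(x) = Σ yᵢ × Lᵢ(x)
where Lᵢ(x) = Π_{j≠i} (x - xⱼ)/(xᵢ - xⱼ)

L_0(-3.5) = (-3.5 - (-2))/(-5 - (-2)) = 0.500000
L_1(-3.5) = (-3.5 - (-5))/(-2 - (-5)) = 0.500000

P(-3.5) = 8×L_0(-3.5) + 9×L_1(-3.5)
P(-3.5) = 8.500000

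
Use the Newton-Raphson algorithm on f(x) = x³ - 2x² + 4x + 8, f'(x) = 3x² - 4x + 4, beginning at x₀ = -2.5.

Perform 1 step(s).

f(x) = x³ - 2x² + 4x + 8
f'(x) = 3x² - 4x + 4
x₀ = -2.5

Newton-Raphson formula: x_{n+1} = x_n - f(x_n)/f'(x_n)

Iteration 1:
  f(-2.500000) = -30.125000
  f'(-2.500000) = 32.750000
  x_1 = -2.500000 - (-30.125000)/32.750000 = -1.580153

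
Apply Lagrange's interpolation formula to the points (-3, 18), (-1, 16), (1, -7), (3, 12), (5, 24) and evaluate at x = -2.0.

Lagrange interpolation formula:
P(x) = Σ yᵢ × Lᵢ(x)
where Lᵢ(x) = Π_{j≠i} (x - xⱼ)/(xᵢ - xⱼ)

L_0(-2.0) = (-2.0 - (-1))/(-3 - (-1)) × (-2.0 - 1)/(-3 - 1) × (-2.0 - 3)/(-3 - 3) × (-2.0 - 5)/(-3 - 5) = 0.273438
L_1(-2.0) = (-2.0 - (-3))/(-1 - (-3)) × (-2.0 - 1)/(-1 - 1) × (-2.0 - 3)/(-1 - 3) × (-2.0 - 5)/(-1 - 5) = 1.093750
L_2(-2.0) = (-2.0 - (-3))/(1 - (-3)) × (-2.0 - (-1))/(1 - (-1)) × (-2.0 - 3)/(1 - 3) × (-2.0 - 5)/(1 - 5) = -0.546875
L_3(-2.0) = (-2.0 - (-3))/(3 - (-3)) × (-2.0 - (-1))/(3 - (-1)) × (-2.0 - 1)/(3 - 1) × (-2.0 - 5)/(3 - 5) = 0.218750
L_4(-2.0) = (-2.0 - (-3))/(5 - (-3)) × (-2.0 - (-1))/(5 - (-1)) × (-2.0 - 1)/(5 - 1) × (-2.0 - 3)/(5 - 3) = -0.039062

P(-2.0) = 18×L_0(-2.0) + 16×L_1(-2.0) + (-7)×L_2(-2.0) + 12×L_3(-2.0) + 24×L_4(-2.0)
P(-2.0) = 27.937500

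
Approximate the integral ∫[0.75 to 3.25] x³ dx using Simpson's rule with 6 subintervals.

f(x) = x³
a = 0.75, b = 3.25, n = 6
h = (b - a)/n = 0.416667

Simpson's rule: (h/3)[f(x₀) + 4f(x₁) + 2f(x₂) + ... + f(xₙ)]

x_0 = 0.7500, f(x_0) = 0.421875, coefficient = 1
x_1 = 1.1667, f(x_1) = 1.587963, coefficient = 4
x_2 = 1.5833, f(x_2) = 3.969329, coefficient = 2
x_3 = 2.0000, f(x_3) = 8.000000, coefficient = 4
x_4 = 2.4167, f(x_4) = 14.114005, coefficient = 2
x_5 = 2.8333, f(x_5) = 22.745370, coefficient = 4
x_6 = 3.2500, f(x_6) = 34.328125, coefficient = 1

I ≈ (0.416667/3) × 200.250000 = 27.812500
Exact value: 27.812500
Error: 0.000000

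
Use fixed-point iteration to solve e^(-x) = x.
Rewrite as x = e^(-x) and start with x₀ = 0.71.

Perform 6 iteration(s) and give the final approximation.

Equation: e^(-x) = x
Fixed-point form: x = e^(-x)
x₀ = 0.71

x_1 = g(0.710000) = 0.491644
x_2 = g(0.491644) = 0.611620
x_3 = g(0.611620) = 0.542471
x_4 = g(0.542471) = 0.581310
x_5 = g(0.581310) = 0.559165
x_6 = g(0.559165) = 0.571686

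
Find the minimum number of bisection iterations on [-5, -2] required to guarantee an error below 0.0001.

We need (b-a)/2^n ≤ 0.0001
(-2 - (-5))/2^n ≤ 0.0001
3/2^n ≤ 0.0001
2^n ≥ 30000
n ≥ log₂(30000) = 14.87
n ≥ 15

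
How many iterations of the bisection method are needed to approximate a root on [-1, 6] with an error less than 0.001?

We need (b-a)/2^n ≤ 0.001
(6 - (-1))/2^n ≤ 0.001
7/2^n ≤ 0.001
2^n ≥ 7000
n ≥ log₂(7000) = 12.77
n ≥ 13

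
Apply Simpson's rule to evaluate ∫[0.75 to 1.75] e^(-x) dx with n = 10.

f(x) = e^(-x)
a = 0.75, b = 1.75, n = 10
h = (b - a)/n = 0.100000

Simpson's rule: (h/3)[f(x₀) + 4f(x₁) + 2f(x₂) + ... + f(xₙ)]

x_0 = 0.7500, f(x_0) = 0.472367, coefficient = 1
x_1 = 0.8500, f(x_1) = 0.427415, coefficient = 4
x_2 = 0.9500, f(x_2) = 0.386741, coefficient = 2
x_3 = 1.0500, f(x_3) = 0.349938, coefficient = 4
x_4 = 1.1500, f(x_4) = 0.316637, coefficient = 2
x_5 = 1.2500, f(x_5) = 0.286505, coefficient = 4
x_6 = 1.3500, f(x_6) = 0.259240, coefficient = 2
x_7 = 1.4500, f(x_7) = 0.234570, coefficient = 4
x_8 = 1.5500, f(x_8) = 0.212248, coefficient = 2
x_9 = 1.6500, f(x_9) = 0.192050, coefficient = 4
x_10 = 1.7500, f(x_10) = 0.173774, coefficient = 1

I ≈ (0.100000/3) × 8.957783 = 0.298593
Exact value: 0.298593
Error: 0.000000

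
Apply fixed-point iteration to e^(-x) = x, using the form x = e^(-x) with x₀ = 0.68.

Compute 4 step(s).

Equation: e^(-x) = x
Fixed-point form: x = e^(-x)
x₀ = 0.68

x_1 = g(0.680000) = 0.506617
x_2 = g(0.506617) = 0.602531
x_3 = g(0.602531) = 0.547425
x_4 = g(0.547425) = 0.578438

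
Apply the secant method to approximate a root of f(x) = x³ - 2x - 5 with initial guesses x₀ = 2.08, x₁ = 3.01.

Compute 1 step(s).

f(x) = x³ - 2x - 5
x₀ = 2.08, x₁ = 3.01

Secant formula: x_{n+1} = x_n - f(x_n)(x_n - x_{n-1})/(f(x_n) - f(x_{n-1}))

Iteration 1:
  f(2.080000) = -0.161088
  f(3.010000) = 16.250901
  x_2 = 3.010000 - 16.250901×(3.010000 - 2.080000)/(16.250901 - (-0.161088))
       = 2.089128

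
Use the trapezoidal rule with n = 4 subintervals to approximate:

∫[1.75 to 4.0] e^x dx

f(x) = e^x
a = 1.75, b = 4.0, n = 4
h = (b - a)/n = 0.562500

Trapezoidal rule: (h/2)[f(x₀) + 2f(x₁) + 2f(x₂) + ... + f(xₙ)]

x_0 = 1.7500, f(x_0) = 5.754603, coefficient = 1
x_1 = 2.3125, f(x_1) = 10.099642, coefficient = 2
x_2 = 2.8750, f(x_2) = 17.725424, coefficient = 2
x_3 = 3.4375, f(x_3) = 31.109088, coefficient = 2
x_4 = 4.0000, f(x_4) = 54.598150, coefficient = 1

I ≈ (0.562500/2) × 178.221062 = 50.124674
Exact value: 48.843547
Error: 1.281126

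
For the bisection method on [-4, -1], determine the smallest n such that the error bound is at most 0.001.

We need (b-a)/2^n ≤ 0.001
(-1 - (-4))/2^n ≤ 0.001
3/2^n ≤ 0.001
2^n ≥ 3000
n ≥ log₂(3000) = 11.55
n ≥ 12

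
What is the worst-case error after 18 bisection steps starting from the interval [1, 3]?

Bisection error bound: |error| ≤ (b-a)/2^n
|error| ≤ (3 - 1)/2^18 = 2/2^18
|error| ≤ 0.0000076294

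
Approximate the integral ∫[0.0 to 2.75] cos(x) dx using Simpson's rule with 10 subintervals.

f(x) = cos(x)
a = 0.0, b = 2.75, n = 10
h = (b - a)/n = 0.275000

Simpson's rule: (h/3)[f(x₀) + 4f(x₁) + 2f(x₂) + ... + f(xₙ)]

x_0 = 0.0000, f(x_0) = 1.000000, coefficient = 1
x_1 = 0.2750, f(x_1) = 0.962425, coefficient = 4
x_2 = 0.5500, f(x_2) = 0.852525, coefficient = 2
x_3 = 0.8250, f(x_3) = 0.678557, coefficient = 4
x_4 = 1.1000, f(x_4) = 0.453596, coefficient = 2
x_5 = 1.3750, f(x_5) = 0.194548, coefficient = 4
x_6 = 1.6500, f(x_6) = -0.079121, coefficient = 2
x_7 = 1.9250, f(x_7) = -0.346844, coefficient = 4
x_8 = 2.2000, f(x_8) = -0.588501, coefficient = 2
x_9 = 2.4750, f(x_9) = -0.785933, coefficient = 4
x_10 = 2.7500, f(x_10) = -0.924302, coefficient = 1

I ≈ (0.275000/3) × 4.163708 = 0.381673
Exact value: 0.381661
Error: 0.000012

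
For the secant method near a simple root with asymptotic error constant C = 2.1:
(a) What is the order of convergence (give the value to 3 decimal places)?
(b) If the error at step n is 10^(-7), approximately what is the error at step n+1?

(a) Secant method has superlinear convergence with order φ = (1+√5)/2 ≈ 1.618.
    This means |e_{n+1}| ≈ C|e_n|^1.618.

(b) With |e_n| = 10^(-7) and C = 2.1:
    |e_{n+1}| ≈ 2.1 × (10^(-7))^1.618 = 2.1 × 10^(-11.33)

(a) ≈ 1.618 (golden ratio); (b) |e_{n+1}| ≈ 9.908e-12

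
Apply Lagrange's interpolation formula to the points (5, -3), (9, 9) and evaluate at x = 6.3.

Lagrange interpolation formula:
P(x) = Σ yᵢ × Lᵢ(x)
where Lᵢ(x) = Π_{j≠i} (x - xⱼ)/(xᵢ - xⱼ)

L_0(6.3) = (6.3 - 9)/(5 - 9) = 0.675000
L_1(6.3) = (6.3 - 5)/(9 - 5) = 0.325000

P(6.3) = (-3)×L_0(6.3) + 9×L_1(6.3)
P(6.3) = 0.900000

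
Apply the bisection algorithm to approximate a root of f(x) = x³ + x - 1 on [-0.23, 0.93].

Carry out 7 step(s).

f(x) = x³ + x - 1
Initial interval: [-0.23, 0.93]

Iteration 1:
  c_1 = (-0.230000 + 0.930000)/2 = 0.350000
  f(c_1) = f(0.350000) = -0.607125
  f(a) × f(c) ≥ 0, new interval: [0.350000, 0.930000]
Iteration 2:
  c_2 = (0.350000 + 0.930000)/2 = 0.640000
  f(c_2) = f(0.640000) = -0.097856
  f(a) × f(c) ≥ 0, new interval: [0.640000, 0.930000]
Iteration 3:
  c_3 = (0.640000 + 0.930000)/2 = 0.785000
  f(c_3) = f(0.785000) = 0.268737
  f(a) × f(c) < 0, new interval: [0.640000, 0.785000]
Iteration 4:
  c_4 = (0.640000 + 0.785000)/2 = 0.712500
  f(c_4) = f(0.712500) = 0.074205
  f(a) × f(c) < 0, new interval: [0.640000, 0.712500]
Iteration 5:
  c_5 = (0.640000 + 0.712500)/2 = 0.676250
  f(c_5) = f(0.676250) = -0.014491
  f(a) × f(c) ≥ 0, new interval: [0.676250, 0.712500]
Iteration 6:
  c_6 = (0.676250 + 0.712500)/2 = 0.694375
  f(c_6) = f(0.694375) = 0.029173
  f(a) × f(c) < 0, new interval: [0.676250, 0.694375]
Iteration 7:
  c_7 = (0.676250 + 0.694375)/2 = 0.685312
  f(c_7) = f(0.685312) = 0.007172
  f(a) × f(c) < 0, new interval: [0.676250, 0.685312]

After 7 iteration(s), the approximation is c_7 = 0.685312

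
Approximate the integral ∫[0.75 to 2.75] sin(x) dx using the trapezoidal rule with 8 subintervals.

f(x) = sin(x)
a = 0.75, b = 2.75, n = 8
h = (b - a)/n = 0.250000

Trapezoidal rule: (h/2)[f(x₀) + 2f(x₁) + 2f(x₂) + ... + f(xₙ)]

x_0 = 0.7500, f(x_0) = 0.681639, coefficient = 1
x_1 = 1.0000, f(x_1) = 0.841471, coefficient = 2
x_2 = 1.2500, f(x_2) = 0.948985, coefficient = 2
x_3 = 1.5000, f(x_3) = 0.997495, coefficient = 2
x_4 = 1.7500, f(x_4) = 0.983986, coefficient = 2
x_5 = 2.0000, f(x_5) = 0.909297, coefficient = 2
x_6 = 2.2500, f(x_6) = 0.778073, coefficient = 2
x_7 = 2.5000, f(x_7) = 0.598472, coefficient = 2
x_8 = 2.7500, f(x_8) = 0.381661, coefficient = 1

I ≈ (0.250000/2) × 13.178858 = 1.647357
Exact value: 1.655991
Error: 0.008634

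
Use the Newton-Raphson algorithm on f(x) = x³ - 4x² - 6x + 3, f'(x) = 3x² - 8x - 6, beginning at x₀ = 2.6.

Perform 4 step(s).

f(x) = x³ - 4x² - 6x + 3
f'(x) = 3x² - 8x - 6
x₀ = 2.6

Newton-Raphson formula: x_{n+1} = x_n - f(x_n)/f'(x_n)

Iteration 1:
  f(2.600000) = -22.064000
  f'(2.600000) = -6.520000
  x_1 = 2.600000 - (-22.064000)/(-6.520000) = -0.784049
Iteration 2:
  f(-0.784049) = 4.763382
  f'(-0.784049) = 2.116592
  x_2 = -0.784049 - 4.763382/2.116592 = -3.034546
Iteration 3:
  f(-3.034546) = -43.570107
  f'(-3.034546) = 45.901766
  x_3 = -3.034546 - (-43.570107)/45.901766 = -2.085342
Iteration 4:
  f(-2.085342) = -10.950985
  f'(-2.085342) = 23.728696
  x_4 = -2.085342 - (-10.950985)/23.728696 = -1.623834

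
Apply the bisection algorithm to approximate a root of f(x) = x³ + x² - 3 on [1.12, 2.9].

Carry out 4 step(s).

f(x) = x³ + x² - 3
Initial interval: [1.12, 2.9]

Iteration 1:
  c_1 = (1.120000 + 2.900000)/2 = 2.010000
  f(c_1) = f(2.010000) = 9.160701
  f(a) × f(c) < 0, new interval: [1.120000, 2.010000]
Iteration 2:
  c_2 = (1.120000 + 2.010000)/2 = 1.565000
  f(c_2) = f(1.565000) = 3.282262
  f(a) × f(c) < 0, new interval: [1.120000, 1.565000]
Iteration 3:
  c_3 = (1.120000 + 1.565000)/2 = 1.342500
  f(c_3) = f(1.342500) = 1.221902
  f(a) × f(c) < 0, new interval: [1.120000, 1.342500]
Iteration 4:
  c_4 = (1.120000 + 1.342500)/2 = 1.231250
  f(c_4) = f(1.231250) = 0.382523
  f(a) × f(c) < 0, new interval: [1.120000, 1.231250]

After 4 iteration(s), the approximation is c_4 = 1.231250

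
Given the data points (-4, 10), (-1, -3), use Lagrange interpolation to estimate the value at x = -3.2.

Lagrange interpolation formula:
P(x) = Σ yᵢ × Lᵢ(x)
where Lᵢ(x) = Π_{j≠i} (x - xⱼ)/(xᵢ - xⱼ)

L_0(-3.2) = (-3.2 - (-1))/(-4 - (-1)) = 0.733333
L_1(-3.2) = (-3.2 - (-4))/(-1 - (-4)) = 0.266667

P(-3.2) = 10×L_0(-3.2) + (-3)×L_1(-3.2)
P(-3.2) = 6.533333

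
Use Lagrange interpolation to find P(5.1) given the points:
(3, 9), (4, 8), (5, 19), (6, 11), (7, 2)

Lagrange interpolation formula:
P(x) = Σ yᵢ × Lᵢ(x)
where Lᵢ(x) = Π_{j≠i} (x - xⱼ)/(xᵢ - xⱼ)

L_0(5.1) = (5.1 - 4)/(3 - 4) × (5.1 - 5)/(3 - 5) × (5.1 - 6)/(3 - 6) × (5.1 - 7)/(3 - 7) = 0.007837
L_1(5.1) = (5.1 - 3)/(4 - 3) × (5.1 - 5)/(4 - 5) × (5.1 - 6)/(4 - 6) × (5.1 - 7)/(4 - 7) = -0.059850
L_2(5.1) = (5.1 - 3)/(5 - 3) × (5.1 - 4)/(5 - 4) × (5.1 - 6)/(5 - 6) × (5.1 - 7)/(5 - 7) = 0.987525
L_3(5.1) = (5.1 - 3)/(6 - 3) × (5.1 - 4)/(6 - 4) × (5.1 - 5)/(6 - 5) × (5.1 - 7)/(6 - 7) = 0.073150
L_4(5.1) = (5.1 - 3)/(7 - 3) × (5.1 - 4)/(7 - 4) × (5.1 - 5)/(7 - 5) × (5.1 - 6)/(7 - 6) = -0.008662

P(5.1) = 9×L_0(5.1) + 8×L_1(5.1) + 19×L_2(5.1) + 11×L_3(5.1) + 2×L_4(5.1)
P(5.1) = 19.142037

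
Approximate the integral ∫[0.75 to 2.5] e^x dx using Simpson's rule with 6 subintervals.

f(x) = e^x
a = 0.75, b = 2.5, n = 6
h = (b - a)/n = 0.291667

Simpson's rule: (h/3)[f(x₀) + 4f(x₁) + 2f(x₂) + ... + f(xₙ)]

x_0 = 0.7500, f(x_0) = 2.117000, coefficient = 1
x_1 = 1.0417, f(x_1) = 2.833936, coefficient = 4
x_2 = 1.3333, f(x_2) = 3.793668, coefficient = 2
x_3 = 1.6250, f(x_3) = 5.078419, coefficient = 4
x_4 = 1.9167, f(x_4) = 6.798260, coefficient = 2
x_5 = 2.2083, f(x_5) = 9.100536, coefficient = 4
x_6 = 2.5000, f(x_6) = 12.182494, coefficient = 1

I ≈ (0.291667/3) × 103.534915 = 10.065895
Exact value: 10.065494
Error: 0.000401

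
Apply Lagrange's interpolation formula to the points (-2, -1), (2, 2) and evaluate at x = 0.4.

Lagrange interpolation formula:
P(x) = Σ yᵢ × Lᵢ(x)
where Lᵢ(x) = Π_{j≠i} (x - xⱼ)/(xᵢ - xⱼ)

L_0(0.4) = (0.4 - 2)/(-2 - 2) = 0.400000
L_1(0.4) = (0.4 - (-2))/(2 - (-2)) = 0.600000

P(0.4) = (-1)×L_0(0.4) + 2×L_1(0.4)
P(0.4) = 0.800000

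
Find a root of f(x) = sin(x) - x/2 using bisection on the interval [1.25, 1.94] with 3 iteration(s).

f(x) = sin(x) - x/2
Initial interval: [1.25, 1.94]

Iteration 1:
  c_1 = (1.250000 + 1.940000)/2 = 1.595000
  f(c_1) = f(1.595000) = 0.202207
  f(a) × f(c) ≥ 0, new interval: [1.595000, 1.940000]
Iteration 2:
  c_2 = (1.595000 + 1.940000)/2 = 1.767500
  f(c_2) = f(1.767500) = 0.096966
  f(a) × f(c) ≥ 0, new interval: [1.767500, 1.940000]
Iteration 3:
  c_3 = (1.767500 + 1.940000)/2 = 1.853750
  f(c_3) = f(1.853750) = 0.033360
  f(a) × f(c) ≥ 0, new interval: [1.853750, 1.940000]

After 3 iteration(s), the approximation is c_3 = 1.853750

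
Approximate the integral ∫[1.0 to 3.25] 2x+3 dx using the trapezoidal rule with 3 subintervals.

f(x) = 2x+3
a = 1.0, b = 3.25, n = 3
h = (b - a)/n = 0.750000

Trapezoidal rule: (h/2)[f(x₀) + 2f(x₁) + 2f(x₂) + ... + f(xₙ)]

x_0 = 1.0000, f(x_0) = 5.000000, coefficient = 1
x_1 = 1.7500, f(x_1) = 6.500000, coefficient = 2
x_2 = 2.5000, f(x_2) = 8.000000, coefficient = 2
x_3 = 3.2500, f(x_3) = 9.500000, coefficient = 1

I ≈ (0.750000/2) × 43.500000 = 16.312500
Exact value: 16.312500
Error: 0.000000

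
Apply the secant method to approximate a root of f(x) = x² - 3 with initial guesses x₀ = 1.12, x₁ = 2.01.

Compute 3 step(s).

f(x) = x² - 3
x₀ = 1.12, x₁ = 2.01

Secant formula: x_{n+1} = x_n - f(x_n)(x_n - x_{n-1})/(f(x_n) - f(x_{n-1}))

Iteration 1:
  f(1.120000) = -1.745600
  f(2.010000) = 1.040100
  x_2 = 2.010000 - 1.040100×(2.010000 - 1.120000)/(1.040100 - (-1.745600))
       = 1.677700
Iteration 2:
  f(2.010000) = 1.040100
  f(1.677700) = -0.185324
  x_3 = 1.677700 - (-0.185324)×(1.677700 - 2.010000)/(-0.185324 - 1.040100)
       = 1.727954
Iteration 3:
  f(1.677700) = -0.185324
  f(1.727954) = -0.014174
  x_4 = 1.727954 - (-0.014174)×(1.727954 - 1.677700)/(-0.014174 - (-0.185324))
       = 1.732116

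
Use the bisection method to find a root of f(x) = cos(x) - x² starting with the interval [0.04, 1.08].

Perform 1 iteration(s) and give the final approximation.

f(x) = cos(x) - x²
Initial interval: [0.04, 1.08]

Iteration 1:
  c_1 = (0.040000 + 1.080000)/2 = 0.560000
  f(c_1) = f(0.560000) = 0.533655
  f(a) × f(c) ≥ 0, new interval: [0.560000, 1.080000]

After 1 iteration(s), the approximation is c_1 = 0.560000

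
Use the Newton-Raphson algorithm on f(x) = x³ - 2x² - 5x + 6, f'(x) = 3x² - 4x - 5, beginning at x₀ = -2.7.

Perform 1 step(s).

f(x) = x³ - 2x² - 5x + 6
f'(x) = 3x² - 4x - 5
x₀ = -2.7

Newton-Raphson formula: x_{n+1} = x_n - f(x_n)/f'(x_n)

Iteration 1:
  f(-2.700000) = -14.763000
  f'(-2.700000) = 27.670000
  x_1 = -2.700000 - (-14.763000)/27.670000 = -2.166462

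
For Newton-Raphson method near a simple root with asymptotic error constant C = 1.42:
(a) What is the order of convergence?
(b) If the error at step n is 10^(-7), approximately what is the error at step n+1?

(a) Newton-Raphson has quadratic (order 2) convergence near simple roots.
    This means |e_{n+1}| ≈ C|e_n|².

(b) With |e_n| = 10^(-7) and C = 1.42:
    |e_{n+1}| ≈ 1.42 × (10^(-7))² = 1.42 × 10^(-14)

(a) 2 (quadratic); (b) |e_{n+1}| ≈ 1.420e-14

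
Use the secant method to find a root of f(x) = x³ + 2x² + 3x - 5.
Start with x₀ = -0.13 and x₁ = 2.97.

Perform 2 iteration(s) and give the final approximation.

f(x) = x³ + 2x² + 3x - 5
x₀ = -0.13, x₁ = 2.97

Secant formula: x_{n+1} = x_n - f(x_n)(x_n - x_{n-1})/(f(x_n) - f(x_{n-1}))

Iteration 1:
  f(-0.130000) = -5.358397
  f(2.970000) = 47.749873
  x_2 = 2.970000 - 47.749873×(2.970000 - (-0.130000))/(47.749873 - (-5.358397))
       = 0.182777
Iteration 2:
  f(2.970000) = 47.749873
  f(0.182777) = -4.378749
  x_3 = 0.182777 - (-4.378749)×(0.182777 - 2.970000)/(-4.378749 - 47.749873)
       = 0.416901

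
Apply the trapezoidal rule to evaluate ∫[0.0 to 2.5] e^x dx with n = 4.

f(x) = e^x
a = 0.0, b = 2.5, n = 4
h = (b - a)/n = 0.625000

Trapezoidal rule: (h/2)[f(x₀) + 2f(x₁) + 2f(x₂) + ... + f(xₙ)]

x_0 = 0.0000, f(x_0) = 1.000000, coefficient = 1
x_1 = 0.6250, f(x_1) = 1.868246, coefficient = 2
x_2 = 1.2500, f(x_2) = 3.490343, coefficient = 2
x_3 = 1.8750, f(x_3) = 6.520819, coefficient = 2
x_4 = 2.5000, f(x_4) = 12.182494, coefficient = 1

I ≈ (0.625000/2) × 36.941310 = 11.544159
Exact value: 11.182494
Error: 0.361665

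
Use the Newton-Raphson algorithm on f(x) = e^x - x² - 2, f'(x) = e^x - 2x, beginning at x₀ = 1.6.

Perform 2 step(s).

f(x) = e^x - x² - 2
f'(x) = e^x - 2x
x₀ = 1.6

Newton-Raphson formula: x_{n+1} = x_n - f(x_n)/f'(x_n)

Iteration 1:
  f(1.600000) = 0.393032
  f'(1.600000) = 1.753032
  x_1 = 1.600000 - 0.393032/1.753032 = 1.375799
Iteration 2:
  f(1.375799) = 0.065415
  f'(1.375799) = 1.206639
  x_2 = 1.375799 - 0.065415/1.206639 = 1.321586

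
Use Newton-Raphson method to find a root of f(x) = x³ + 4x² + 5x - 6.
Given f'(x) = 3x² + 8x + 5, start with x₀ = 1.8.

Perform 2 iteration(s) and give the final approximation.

f(x) = x³ + 4x² + 5x - 6
f'(x) = 3x² + 8x + 5
x₀ = 1.8

Newton-Raphson formula: x_{n+1} = x_n - f(x_n)/f'(x_n)

Iteration 1:
  f(1.800000) = 21.792000
  f'(1.800000) = 29.120000
  x_1 = 1.800000 - 21.792000/29.120000 = 1.051648
Iteration 2:
  f(1.051648) = 4.845184
  f'(1.051648) = 16.731080
  x_2 = 1.051648 - 4.845184/16.731080 = 0.762057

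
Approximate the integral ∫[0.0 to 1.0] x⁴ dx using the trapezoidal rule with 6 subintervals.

f(x) = x⁴
a = 0.0, b = 1.0, n = 6
h = (b - a)/n = 0.166667

Trapezoidal rule: (h/2)[f(x₀) + 2f(x₁) + 2f(x₂) + ... + f(xₙ)]

x_0 = 0.0000, f(x_0) = 0.000000, coefficient = 1
x_1 = 0.1667, f(x_1) = 0.000772, coefficient = 2
x_2 = 0.3333, f(x_2) = 0.012346, coefficient = 2
x_3 = 0.5000, f(x_3) = 0.062500, coefficient = 2
x_4 = 0.6667, f(x_4) = 0.197531, coefficient = 2
x_5 = 0.8333, f(x_5) = 0.482253, coefficient = 2
x_6 = 1.0000, f(x_6) = 1.000000, coefficient = 1

I ≈ (0.166667/2) × 2.510802 = 0.209234
Exact value: 0.200000
Error: 0.009234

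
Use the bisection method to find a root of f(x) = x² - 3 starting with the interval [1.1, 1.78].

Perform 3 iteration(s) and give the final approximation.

f(x) = x² - 3
Initial interval: [1.1, 1.78]

Iteration 1:
  c_1 = (1.100000 + 1.780000)/2 = 1.440000
  f(c_1) = f(1.440000) = -0.926400
  f(a) × f(c) ≥ 0, new interval: [1.440000, 1.780000]
Iteration 2:
  c_2 = (1.440000 + 1.780000)/2 = 1.610000
  f(c_2) = f(1.610000) = -0.407900
  f(a) × f(c) ≥ 0, new interval: [1.610000, 1.780000]
Iteration 3:
  c_3 = (1.610000 + 1.780000)/2 = 1.695000
  f(c_3) = f(1.695000) = -0.126975
  f(a) × f(c) ≥ 0, new interval: [1.695000, 1.780000]

After 3 iteration(s), the approximation is c_3 = 1.695000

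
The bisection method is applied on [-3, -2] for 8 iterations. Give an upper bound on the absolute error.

Bisection error bound: |error| ≤ (b-a)/2^n
|error| ≤ (-2 - (-3))/2^8 = 1/2^8
|error| ≤ 0.0039062500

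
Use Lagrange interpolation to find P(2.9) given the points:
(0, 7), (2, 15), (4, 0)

Lagrange interpolation formula:
P(x) = Σ yᵢ × Lᵢ(x)
where Lᵢ(x) = Π_{j≠i} (x - xⱼ)/(xᵢ - xⱼ)

L_0(2.9) = (2.9 - 2)/(0 - 2) × (2.9 - 4)/(0 - 4) = -0.123750
L_1(2.9) = (2.9 - 0)/(2 - 0) × (2.9 - 4)/(2 - 4) = 0.797500
L_2(2.9) = (2.9 - 0)/(4 - 0) × (2.9 - 2)/(4 - 2) = 0.326250

P(2.9) = 7×L_0(2.9) + 15×L_1(2.9) + 0×L_2(2.9)
P(2.9) = 11.096250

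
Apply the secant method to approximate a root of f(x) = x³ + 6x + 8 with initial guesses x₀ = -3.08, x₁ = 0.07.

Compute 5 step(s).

f(x) = x³ + 6x + 8
x₀ = -3.08, x₁ = 0.07

Secant formula: x_{n+1} = x_n - f(x_n)(x_n - x_{n-1})/(f(x_n) - f(x_{n-1}))

Iteration 1:
  f(-3.080000) = -39.698112
  f(0.070000) = 8.420343
  x_2 = 0.070000 - 8.420343×(0.070000 - (-3.080000))/(8.420343 - (-39.698112))
       = -0.481225
Iteration 2:
  f(0.070000) = 8.420343
  f(-0.481225) = 5.001211
  x_3 = -0.481225 - 5.001211×(-0.481225 - 0.070000)/(5.001211 - 8.420343)
       = -1.287509
Iteration 3:
  f(-0.481225) = 5.001211
  f(-1.287509) = -1.859327
  x_4 = -1.287509 - (-1.859327)×(-1.287509 - (-0.481225))/(-1.859327 - 5.001211)
       = -1.068991
Iteration 4:
  f(-1.287509) = -1.859327
  f(-1.068991) = 0.364469
  x_5 = -1.068991 - 0.364469×(-1.068991 - (-1.287509))/(0.364469 - (-1.859327))
       = -1.104805
Iteration 5:
  f(-1.068991) = 0.364469
  f(-1.104805) = 0.022648
  x_6 = -1.104805 - 0.022648×(-1.104805 - (-1.068991))/(0.022648 - 0.364469)
       = -1.107178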